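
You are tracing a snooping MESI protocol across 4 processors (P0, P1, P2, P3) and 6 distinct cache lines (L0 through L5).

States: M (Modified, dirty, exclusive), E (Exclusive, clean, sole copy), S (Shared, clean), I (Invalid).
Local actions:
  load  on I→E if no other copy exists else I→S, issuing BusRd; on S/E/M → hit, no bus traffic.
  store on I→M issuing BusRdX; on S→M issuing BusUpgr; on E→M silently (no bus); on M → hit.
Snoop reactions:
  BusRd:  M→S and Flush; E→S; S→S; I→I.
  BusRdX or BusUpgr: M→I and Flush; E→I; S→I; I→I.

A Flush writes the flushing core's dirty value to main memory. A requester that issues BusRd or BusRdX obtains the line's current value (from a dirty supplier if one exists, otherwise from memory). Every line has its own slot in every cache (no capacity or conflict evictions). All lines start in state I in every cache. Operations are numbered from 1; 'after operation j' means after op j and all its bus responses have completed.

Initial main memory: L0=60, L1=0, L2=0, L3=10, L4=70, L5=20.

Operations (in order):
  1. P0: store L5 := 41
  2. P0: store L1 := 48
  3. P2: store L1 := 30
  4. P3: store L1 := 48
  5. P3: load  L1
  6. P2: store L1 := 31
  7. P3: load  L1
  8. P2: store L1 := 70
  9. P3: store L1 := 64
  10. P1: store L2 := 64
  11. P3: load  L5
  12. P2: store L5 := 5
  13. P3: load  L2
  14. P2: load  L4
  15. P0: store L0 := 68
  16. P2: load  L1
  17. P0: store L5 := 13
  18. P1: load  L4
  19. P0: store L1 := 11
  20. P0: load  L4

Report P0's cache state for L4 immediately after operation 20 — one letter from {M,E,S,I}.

[1] P0: store L5 := 41 | P0:M(41), P1:I, P2:I, P3:I | bus: BusRdX
[2] P0: store L1 := 48 | P0:M(48), P1:I, P2:I, P3:I | bus: BusRdX
[3] P2: store L1 := 30 | P0:I, P1:I, P2:M(30), P3:I | bus: BusRdX,Flush
[4] P3: store L1 := 48 | P0:I, P1:I, P2:I, P3:M(48) | bus: BusRdX,Flush
[5] P3: load  L1 | P0:I, P1:I, P2:I, P3:M(48) | bus: none
[6] P2: store L1 := 31 | P0:I, P1:I, P2:M(31), P3:I | bus: BusRdX,Flush
[7] P3: load  L1 | P0:I, P1:I, P2:S(31), P3:S(31) | bus: BusRd,Flush
[8] P2: store L1 := 70 | P0:I, P1:I, P2:M(70), P3:I | bus: BusUpgr
[9] P3: store L1 := 64 | P0:I, P1:I, P2:I, P3:M(64) | bus: BusRdX,Flush
[10] P1: store L2 := 64 | P0:I, P1:M(64), P2:I, P3:I | bus: BusRdX
[11] P3: load  L5 | P0:S(41), P1:I, P2:I, P3:S(41) | bus: BusRd,Flush
[12] P2: store L5 := 5 | P0:I, P1:I, P2:M(5), P3:I | bus: BusRdX
[13] P3: load  L2 | P0:I, P1:S(64), P2:I, P3:S(64) | bus: BusRd,Flush
[14] P2: load  L4 | P0:I, P1:I, P2:E(70), P3:I | bus: BusRd
[15] P0: store L0 := 68 | P0:M(68), P1:I, P2:I, P3:I | bus: BusRdX
[16] P2: load  L1 | P0:I, P1:I, P2:S(64), P3:S(64) | bus: BusRd,Flush
[17] P0: store L5 := 13 | P0:M(13), P1:I, P2:I, P3:I | bus: BusRdX,Flush
[18] P1: load  L4 | P0:I, P1:S(70), P2:S(70), P3:I | bus: BusRd
[19] P0: store L1 := 11 | P0:M(11), P1:I, P2:I, P3:I | bus: BusRdX
[20] P0: load  L4 | P0:S(70), P1:S(70), P2:S(70), P3:I | bus: BusRd

state = S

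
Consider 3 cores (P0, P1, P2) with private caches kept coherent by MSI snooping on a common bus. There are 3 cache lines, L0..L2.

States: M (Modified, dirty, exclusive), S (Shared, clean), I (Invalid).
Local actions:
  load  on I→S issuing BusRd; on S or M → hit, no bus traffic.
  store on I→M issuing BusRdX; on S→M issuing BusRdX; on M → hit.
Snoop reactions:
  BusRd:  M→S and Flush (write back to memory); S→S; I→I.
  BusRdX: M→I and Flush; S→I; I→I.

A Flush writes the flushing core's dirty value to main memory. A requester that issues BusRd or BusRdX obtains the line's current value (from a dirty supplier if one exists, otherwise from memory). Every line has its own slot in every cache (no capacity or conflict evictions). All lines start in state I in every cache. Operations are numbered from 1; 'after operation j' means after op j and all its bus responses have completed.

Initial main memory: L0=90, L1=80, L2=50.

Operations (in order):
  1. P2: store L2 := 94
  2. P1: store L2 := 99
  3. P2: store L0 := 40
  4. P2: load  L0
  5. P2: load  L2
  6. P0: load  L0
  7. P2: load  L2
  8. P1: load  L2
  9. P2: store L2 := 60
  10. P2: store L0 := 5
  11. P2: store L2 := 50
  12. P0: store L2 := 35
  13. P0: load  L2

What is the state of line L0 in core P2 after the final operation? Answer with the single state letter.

step 1: P2: store L2 := 94  ⟶  IIM  (L2)  txn=BusRdX  M[L2]=50
step 2: P1: store L2 := 99  ⟶  IMI  (L2)  txn=BusRdX+Flush  M[L2]=94
step 3: P2: store L0 := 40  ⟶  IIM  (L0)  txn=BusRdX  M[L0]=90
step 4: P2: load  L0  ⟶  IIM  (L0)  txn=∅  M[L0]=90
step 5: P2: load  L2  ⟶  ISS  (L2)  txn=BusRd+Flush  M[L2]=99
step 6: P0: load  L0  ⟶  SIS  (L0)  txn=BusRd+Flush  M[L0]=40
step 7: P2: load  L2  ⟶  ISS  (L2)  txn=∅  M[L2]=99
step 8: P1: load  L2  ⟶  ISS  (L2)  txn=∅  M[L2]=99
step 9: P2: store L2 := 60  ⟶  IIM  (L2)  txn=BusRdX  M[L2]=99
step 10: P2: store L0 := 5  ⟶  IIM  (L0)  txn=BusRdX  M[L0]=40
step 11: P2: store L2 := 50  ⟶  IIM  (L2)  txn=∅  M[L2]=99
step 12: P0: store L2 := 35  ⟶  MII  (L2)  txn=BusRdX+Flush  M[L2]=50
step 13: P0: load  L2  ⟶  MII  (L2)  txn=∅  M[L2]=50

state = M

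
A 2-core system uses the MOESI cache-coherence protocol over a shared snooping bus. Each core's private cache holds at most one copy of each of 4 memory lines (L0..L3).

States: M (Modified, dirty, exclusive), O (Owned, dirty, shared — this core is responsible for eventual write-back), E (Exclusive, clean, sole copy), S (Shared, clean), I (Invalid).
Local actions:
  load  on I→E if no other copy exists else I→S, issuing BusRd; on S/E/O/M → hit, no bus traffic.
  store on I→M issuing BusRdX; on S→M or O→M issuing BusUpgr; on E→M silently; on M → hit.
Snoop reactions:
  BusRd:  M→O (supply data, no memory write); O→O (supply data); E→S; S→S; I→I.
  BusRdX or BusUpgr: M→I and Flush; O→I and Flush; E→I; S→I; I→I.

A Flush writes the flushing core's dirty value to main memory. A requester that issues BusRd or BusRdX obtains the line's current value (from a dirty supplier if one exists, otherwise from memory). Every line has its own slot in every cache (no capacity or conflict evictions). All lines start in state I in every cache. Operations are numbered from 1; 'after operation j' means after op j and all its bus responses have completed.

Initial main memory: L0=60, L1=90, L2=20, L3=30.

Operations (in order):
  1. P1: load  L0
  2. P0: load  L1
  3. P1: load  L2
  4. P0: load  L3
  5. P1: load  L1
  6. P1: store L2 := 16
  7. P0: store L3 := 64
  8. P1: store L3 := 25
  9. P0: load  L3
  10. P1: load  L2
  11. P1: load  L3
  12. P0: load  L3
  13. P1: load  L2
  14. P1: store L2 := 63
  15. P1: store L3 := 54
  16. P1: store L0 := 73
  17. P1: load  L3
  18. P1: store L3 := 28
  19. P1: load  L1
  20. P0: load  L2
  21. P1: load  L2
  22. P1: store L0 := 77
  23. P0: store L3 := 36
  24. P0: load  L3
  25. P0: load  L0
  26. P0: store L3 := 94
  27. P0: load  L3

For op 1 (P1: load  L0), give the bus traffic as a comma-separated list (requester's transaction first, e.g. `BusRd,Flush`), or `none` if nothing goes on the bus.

bus = BusRd

step 1: P1: load  L0  ⟶  IE  (L0)  txn=BusRd  M[L0]=60
step 2: P0: load  L1  ⟶  EI  (L1)  txn=BusRd  M[L1]=90
step 3: P1: load  L2  ⟶  IE  (L2)  txn=BusRd  M[L2]=20
step 4: P0: load  L3  ⟶  EI  (L3)  txn=BusRd  M[L3]=30
step 5: P1: load  L1  ⟶  SS  (L1)  txn=BusRd  M[L1]=90
step 6: P1: store L2 := 16  ⟶  IM  (L2)  txn=∅  M[L2]=20
step 7: P0: store L3 := 64  ⟶  MI  (L3)  txn=∅  M[L3]=30
step 8: P1: store L3 := 25  ⟶  IM  (L3)  txn=BusRdX+Flush  M[L3]=64
step 9: P0: load  L3  ⟶  SO  (L3)  txn=BusRd  M[L3]=64
step 10: P1: load  L2  ⟶  IM  (L2)  txn=∅  M[L2]=20
step 11: P1: load  L3  ⟶  SO  (L3)  txn=∅  M[L3]=64
step 12: P0: load  L3  ⟶  SO  (L3)  txn=∅  M[L3]=64
step 13: P1: load  L2  ⟶  IM  (L2)  txn=∅  M[L2]=20
step 14: P1: store L2 := 63  ⟶  IM  (L2)  txn=∅  M[L2]=20
step 15: P1: store L3 := 54  ⟶  IM  (L3)  txn=BusUpgr  M[L3]=64
step 16: P1: store L0 := 73  ⟶  IM  (L0)  txn=∅  M[L0]=60
step 17: P1: load  L3  ⟶  IM  (L3)  txn=∅  M[L3]=64
step 18: P1: store L3 := 28  ⟶  IM  (L3)  txn=∅  M[L3]=64
step 19: P1: load  L1  ⟶  SS  (L1)  txn=∅  M[L1]=90
step 20: P0: load  L2  ⟶  SO  (L2)  txn=BusRd  M[L2]=20
step 21: P1: load  L2  ⟶  SO  (L2)  txn=∅  M[L2]=20
step 22: P1: store L0 := 77  ⟶  IM  (L0)  txn=∅  M[L0]=60
step 23: P0: store L3 := 36  ⟶  MI  (L3)  txn=BusRdX+Flush  M[L3]=28
step 24: P0: load  L3  ⟶  MI  (L3)  txn=∅  M[L3]=28
step 25: P0: load  L0  ⟶  SO  (L0)  txn=BusRd  M[L0]=60
step 26: P0: store L3 := 94  ⟶  MI  (L3)  txn=∅  M[L3]=28
step 27: P0: load  L3  ⟶  MI  (L3)  txn=∅  M[L3]=28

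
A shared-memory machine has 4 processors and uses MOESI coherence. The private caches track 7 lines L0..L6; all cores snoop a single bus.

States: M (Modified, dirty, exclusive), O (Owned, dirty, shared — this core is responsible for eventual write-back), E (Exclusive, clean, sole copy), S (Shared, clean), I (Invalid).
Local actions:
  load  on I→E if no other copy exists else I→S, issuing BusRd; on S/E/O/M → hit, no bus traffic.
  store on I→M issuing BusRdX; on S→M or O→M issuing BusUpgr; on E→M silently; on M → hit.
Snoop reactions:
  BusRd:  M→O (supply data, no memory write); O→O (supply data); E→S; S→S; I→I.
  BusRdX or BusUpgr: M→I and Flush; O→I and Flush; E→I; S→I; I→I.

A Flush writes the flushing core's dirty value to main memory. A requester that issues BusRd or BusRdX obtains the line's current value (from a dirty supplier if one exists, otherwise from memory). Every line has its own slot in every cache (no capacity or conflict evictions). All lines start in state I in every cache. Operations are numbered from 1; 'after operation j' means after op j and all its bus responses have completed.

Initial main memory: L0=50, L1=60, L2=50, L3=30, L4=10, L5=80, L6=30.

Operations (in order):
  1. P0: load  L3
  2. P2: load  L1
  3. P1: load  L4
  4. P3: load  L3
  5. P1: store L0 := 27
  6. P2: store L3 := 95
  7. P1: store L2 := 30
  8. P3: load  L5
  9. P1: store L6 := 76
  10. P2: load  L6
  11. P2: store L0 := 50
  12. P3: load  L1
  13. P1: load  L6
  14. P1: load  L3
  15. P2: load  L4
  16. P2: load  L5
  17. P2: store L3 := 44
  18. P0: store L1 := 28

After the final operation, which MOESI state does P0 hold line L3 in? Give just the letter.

1. P0: load  L3  bus=[BusRd]  L3: P0=E P1=I P2=I P3=I  mem[L3]=30
2. P2: load  L1  bus=[BusRd]  L1: P0=I P1=I P2=E P3=I  mem[L1]=60
3. P1: load  L4  bus=[BusRd]  L4: P0=I P1=E P2=I P3=I  mem[L4]=10
4. P3: load  L3  bus=[BusRd]  L3: P0=S P1=I P2=I P3=S  mem[L3]=30
5. P1: store L0 := 27  bus=[BusRdX]  L0: P0=I P1=M P2=I P3=I  mem[L0]=50
6. P2: store L3 := 95  bus=[BusRdX]  L3: P0=I P1=I P2=M P3=I  mem[L3]=30
7. P1: store L2 := 30  bus=[BusRdX]  L2: P0=I P1=M P2=I P3=I  mem[L2]=50
8. P3: load  L5  bus=[BusRd]  L5: P0=I P1=I P2=I P3=E  mem[L5]=80
9. P1: store L6 := 76  bus=[BusRdX]  L6: P0=I P1=M P2=I P3=I  mem[L6]=30
10. P2: load  L6  bus=[BusRd]  L6: P0=I P1=O P2=S P3=I  mem[L6]=30
11. P2: store L0 := 50  bus=[BusRdX,Flush]  L0: P0=I P1=I P2=M P3=I  mem[L0]=27
12. P3: load  L1  bus=[BusRd]  L1: P0=I P1=I P2=S P3=S  mem[L1]=60
13. P1: load  L6  bus=[-]  L6: P0=I P1=O P2=S P3=I  mem[L6]=30
14. P1: load  L3  bus=[BusRd]  L3: P0=I P1=S P2=O P3=I  mem[L3]=30
15. P2: load  L4  bus=[BusRd]  L4: P0=I P1=S P2=S P3=I  mem[L4]=10
16. P2: load  L5  bus=[BusRd]  L5: P0=I P1=I P2=S P3=S  mem[L5]=80
17. P2: store L3 := 44  bus=[BusUpgr]  L3: P0=I P1=I P2=M P3=I  mem[L3]=30
18. P0: store L1 := 28  bus=[BusRdX]  L1: P0=M P1=I P2=I P3=I  mem[L1]=60

state = I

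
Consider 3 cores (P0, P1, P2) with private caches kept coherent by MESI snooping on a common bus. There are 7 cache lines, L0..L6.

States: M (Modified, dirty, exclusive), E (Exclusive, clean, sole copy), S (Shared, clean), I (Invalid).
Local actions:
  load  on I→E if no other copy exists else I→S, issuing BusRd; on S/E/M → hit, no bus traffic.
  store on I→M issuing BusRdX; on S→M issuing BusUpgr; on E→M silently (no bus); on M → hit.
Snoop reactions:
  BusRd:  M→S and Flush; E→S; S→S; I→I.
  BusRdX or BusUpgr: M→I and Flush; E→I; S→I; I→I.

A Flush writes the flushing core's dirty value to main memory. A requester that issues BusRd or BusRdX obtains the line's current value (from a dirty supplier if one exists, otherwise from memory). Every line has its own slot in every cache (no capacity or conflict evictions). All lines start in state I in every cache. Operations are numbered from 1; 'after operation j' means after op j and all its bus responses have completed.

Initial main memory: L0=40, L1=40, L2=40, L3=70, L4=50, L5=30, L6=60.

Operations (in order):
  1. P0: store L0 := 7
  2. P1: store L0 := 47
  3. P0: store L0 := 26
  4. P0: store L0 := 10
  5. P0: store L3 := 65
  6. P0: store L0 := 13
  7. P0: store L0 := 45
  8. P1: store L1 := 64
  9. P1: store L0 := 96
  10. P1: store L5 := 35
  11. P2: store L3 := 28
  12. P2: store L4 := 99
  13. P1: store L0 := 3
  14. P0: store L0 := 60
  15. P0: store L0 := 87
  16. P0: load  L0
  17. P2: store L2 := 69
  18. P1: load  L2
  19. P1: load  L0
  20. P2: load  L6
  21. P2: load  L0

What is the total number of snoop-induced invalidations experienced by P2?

invalidations = 0

1. P0: store L0 := 7  bus=[BusRdX]  L0: P0=M P1=I P2=I  mem[L0]=40
2. P1: store L0 := 47  bus=[BusRdX,Flush]  L0: P0=I P1=M P2=I  mem[L0]=7
3. P0: store L0 := 26  bus=[BusRdX,Flush]  L0: P0=M P1=I P2=I  mem[L0]=47
4. P0: store L0 := 10  bus=[-]  L0: P0=M P1=I P2=I  mem[L0]=47
5. P0: store L3 := 65  bus=[BusRdX]  L3: P0=M P1=I P2=I  mem[L3]=70
6. P0: store L0 := 13  bus=[-]  L0: P0=M P1=I P2=I  mem[L0]=47
7. P0: store L0 := 45  bus=[-]  L0: P0=M P1=I P2=I  mem[L0]=47
8. P1: store L1 := 64  bus=[BusRdX]  L1: P0=I P1=M P2=I  mem[L1]=40
9. P1: store L0 := 96  bus=[BusRdX,Flush]  L0: P0=I P1=M P2=I  mem[L0]=45
10. P1: store L5 := 35  bus=[BusRdX]  L5: P0=I P1=M P2=I  mem[L5]=30
11. P2: store L3 := 28  bus=[BusRdX,Flush]  L3: P0=I P1=I P2=M  mem[L3]=65
12. P2: store L4 := 99  bus=[BusRdX]  L4: P0=I P1=I P2=M  mem[L4]=50
13. P1: store L0 := 3  bus=[-]  L0: P0=I P1=M P2=I  mem[L0]=45
14. P0: store L0 := 60  bus=[BusRdX,Flush]  L0: P0=M P1=I P2=I  mem[L0]=3
15. P0: store L0 := 87  bus=[-]  L0: P0=M P1=I P2=I  mem[L0]=3
16. P0: load  L0  bus=[-]  L0: P0=M P1=I P2=I  mem[L0]=3
17. P2: store L2 := 69  bus=[BusRdX]  L2: P0=I P1=I P2=M  mem[L2]=40
18. P1: load  L2  bus=[BusRd,Flush]  L2: P0=I P1=S P2=S  mem[L2]=69
19. P1: load  L0  bus=[BusRd,Flush]  L0: P0=S P1=S P2=I  mem[L0]=87
20. P2: load  L6  bus=[BusRd]  L6: P0=I P1=I P2=E  mem[L6]=60
21. P2: load  L0  bus=[BusRd]  L0: P0=S P1=S P2=S  mem[L0]=87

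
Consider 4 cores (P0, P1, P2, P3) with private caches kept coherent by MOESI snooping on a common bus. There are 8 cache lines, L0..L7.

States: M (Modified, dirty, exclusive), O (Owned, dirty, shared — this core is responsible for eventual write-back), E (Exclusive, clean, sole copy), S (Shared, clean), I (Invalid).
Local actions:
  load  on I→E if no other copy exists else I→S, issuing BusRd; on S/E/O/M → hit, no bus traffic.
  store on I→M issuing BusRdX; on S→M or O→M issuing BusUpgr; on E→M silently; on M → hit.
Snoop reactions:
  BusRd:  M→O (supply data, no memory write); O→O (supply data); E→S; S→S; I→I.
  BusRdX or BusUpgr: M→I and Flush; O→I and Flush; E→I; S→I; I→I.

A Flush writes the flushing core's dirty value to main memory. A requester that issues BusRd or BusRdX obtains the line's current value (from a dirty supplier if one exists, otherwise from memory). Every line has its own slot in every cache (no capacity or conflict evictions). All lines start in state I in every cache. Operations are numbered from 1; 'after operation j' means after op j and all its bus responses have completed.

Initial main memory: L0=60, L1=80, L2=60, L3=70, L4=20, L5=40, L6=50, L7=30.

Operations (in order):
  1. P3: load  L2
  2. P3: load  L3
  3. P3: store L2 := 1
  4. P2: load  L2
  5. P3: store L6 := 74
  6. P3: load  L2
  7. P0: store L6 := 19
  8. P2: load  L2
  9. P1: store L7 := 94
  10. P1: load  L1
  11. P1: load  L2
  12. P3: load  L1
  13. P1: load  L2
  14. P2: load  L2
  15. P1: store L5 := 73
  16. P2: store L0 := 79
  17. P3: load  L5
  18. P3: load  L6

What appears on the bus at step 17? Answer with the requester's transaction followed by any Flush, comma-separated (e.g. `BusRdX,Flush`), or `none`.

bus = BusRd

[1] P3: load  L2 | P0:I, P1:I, P2:I, P3:E(60) | bus: BusRd
[2] P3: load  L3 | P0:I, P1:I, P2:I, P3:E(70) | bus: BusRd
[3] P3: store L2 := 1 | P0:I, P1:I, P2:I, P3:M(1) | bus: none
[4] P2: load  L2 | P0:I, P1:I, P2:S(1), P3:O(1) | bus: BusRd
[5] P3: store L6 := 74 | P0:I, P1:I, P2:I, P3:M(74) | bus: BusRdX
[6] P3: load  L2 | P0:I, P1:I, P2:S(1), P3:O(1) | bus: none
[7] P0: store L6 := 19 | P0:M(19), P1:I, P2:I, P3:I | bus: BusRdX,Flush
[8] P2: load  L2 | P0:I, P1:I, P2:S(1), P3:O(1) | bus: none
[9] P1: store L7 := 94 | P0:I, P1:M(94), P2:I, P3:I | bus: BusRdX
[10] P1: load  L1 | P0:I, P1:E(80), P2:I, P3:I | bus: BusRd
[11] P1: load  L2 | P0:I, P1:S(1), P2:S(1), P3:O(1) | bus: BusRd
[12] P3: load  L1 | P0:I, P1:S(80), P2:I, P3:S(80) | bus: BusRd
[13] P1: load  L2 | P0:I, P1:S(1), P2:S(1), P3:O(1) | bus: none
[14] P2: load  L2 | P0:I, P1:S(1), P2:S(1), P3:O(1) | bus: none
[15] P1: store L5 := 73 | P0:I, P1:M(73), P2:I, P3:I | bus: BusRdX
[16] P2: store L0 := 79 | P0:I, P1:I, P2:M(79), P3:I | bus: BusRdX
[17] P3: load  L5 | P0:I, P1:O(73), P2:I, P3:S(73) | bus: BusRd
[18] P3: load  L6 | P0:O(19), P1:I, P2:I, P3:S(19) | bus: BusRd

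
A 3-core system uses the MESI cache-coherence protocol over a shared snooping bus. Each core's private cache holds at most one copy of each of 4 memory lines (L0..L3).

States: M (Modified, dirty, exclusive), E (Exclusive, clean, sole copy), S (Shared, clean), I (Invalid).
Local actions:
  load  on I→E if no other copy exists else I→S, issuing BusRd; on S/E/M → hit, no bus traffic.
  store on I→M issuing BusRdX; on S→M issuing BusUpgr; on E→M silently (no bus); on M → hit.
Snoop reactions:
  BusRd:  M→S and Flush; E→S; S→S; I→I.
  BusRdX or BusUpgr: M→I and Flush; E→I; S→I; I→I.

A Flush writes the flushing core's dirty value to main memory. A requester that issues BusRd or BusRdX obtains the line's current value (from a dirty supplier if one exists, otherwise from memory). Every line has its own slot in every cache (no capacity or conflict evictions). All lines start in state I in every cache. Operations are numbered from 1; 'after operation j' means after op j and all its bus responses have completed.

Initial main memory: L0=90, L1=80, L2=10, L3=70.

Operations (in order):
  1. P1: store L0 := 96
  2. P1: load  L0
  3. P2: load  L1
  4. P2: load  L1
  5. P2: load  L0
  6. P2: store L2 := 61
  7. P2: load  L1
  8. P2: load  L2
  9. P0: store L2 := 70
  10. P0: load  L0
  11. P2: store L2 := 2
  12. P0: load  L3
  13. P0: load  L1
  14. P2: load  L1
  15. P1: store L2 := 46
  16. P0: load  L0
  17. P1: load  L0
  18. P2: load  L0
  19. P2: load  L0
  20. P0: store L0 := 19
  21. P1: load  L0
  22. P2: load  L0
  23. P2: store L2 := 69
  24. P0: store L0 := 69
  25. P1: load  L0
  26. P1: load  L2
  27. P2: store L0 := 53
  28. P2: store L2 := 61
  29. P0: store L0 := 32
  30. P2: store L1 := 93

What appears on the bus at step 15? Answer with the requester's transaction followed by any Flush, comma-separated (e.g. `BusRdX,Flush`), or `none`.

bus = BusRdX,Flush

  op1 P1: store L0 := 96 → I/M/I on L0; bus BusRdX; mem=90
  op2 P1: load  L0 → I/M/I on L0; bus (none); mem=90
  op3 P2: load  L1 → I/I/E on L1; bus BusRd; mem=80
  op4 P2: load  L1 → I/I/E on L1; bus (none); mem=80
  op5 P2: load  L0 → I/S/S on L0; bus BusRd Flush; mem=96
  op6 P2: store L2 := 61 → I/I/M on L2; bus BusRdX; mem=10
  op7 P2: load  L1 → I/I/E on L1; bus (none); mem=80
  op8 P2: load  L2 → I/I/M on L2; bus (none); mem=10
  op9 P0: store L2 := 70 → M/I/I on L2; bus BusRdX Flush; mem=61
  op10 P0: load  L0 → S/S/S on L0; bus BusRd; mem=96
  op11 P2: store L2 := 2 → I/I/M on L2; bus BusRdX Flush; mem=70
  op12 P0: load  L3 → E/I/I on L3; bus BusRd; mem=70
  op13 P0: load  L1 → S/I/S on L1; bus BusRd; mem=80
  op14 P2: load  L1 → S/I/S on L1; bus (none); mem=80
  op15 P1: store L2 := 46 → I/M/I on L2; bus BusRdX Flush; mem=2
  op16 P0: load  L0 → S/S/S on L0; bus (none); mem=96
  op17 P1: load  L0 → S/S/S on L0; bus (none); mem=96
  op18 P2: load  L0 → S/S/S on L0; bus (none); mem=96
  op19 P2: load  L0 → S/S/S on L0; bus (none); mem=96
  op20 P0: store L0 := 19 → M/I/I on L0; bus BusUpgr; mem=96
  op21 P1: load  L0 → S/S/I on L0; bus BusRd Flush; mem=19
  op22 P2: load  L0 → S/S/S on L0; bus BusRd; mem=19
  op23 P2: store L2 := 69 → I/I/M on L2; bus BusRdX Flush; mem=46
  op24 P0: store L0 := 69 → M/I/I on L0; bus BusUpgr; mem=19
  op25 P1: load  L0 → S/S/I on L0; bus BusRd Flush; mem=69
  op26 P1: load  L2 → I/S/S on L2; bus BusRd Flush; mem=69
  op27 P2: store L0 := 53 → I/I/M on L0; bus BusRdX; mem=69
  op28 P2: store L2 := 61 → I/I/M on L2; bus BusUpgr; mem=69
  op29 P0: store L0 := 32 → M/I/I on L0; bus BusRdX Flush; mem=53
  op30 P2: store L1 := 93 → I/I/M on L1; bus BusUpgr; mem=80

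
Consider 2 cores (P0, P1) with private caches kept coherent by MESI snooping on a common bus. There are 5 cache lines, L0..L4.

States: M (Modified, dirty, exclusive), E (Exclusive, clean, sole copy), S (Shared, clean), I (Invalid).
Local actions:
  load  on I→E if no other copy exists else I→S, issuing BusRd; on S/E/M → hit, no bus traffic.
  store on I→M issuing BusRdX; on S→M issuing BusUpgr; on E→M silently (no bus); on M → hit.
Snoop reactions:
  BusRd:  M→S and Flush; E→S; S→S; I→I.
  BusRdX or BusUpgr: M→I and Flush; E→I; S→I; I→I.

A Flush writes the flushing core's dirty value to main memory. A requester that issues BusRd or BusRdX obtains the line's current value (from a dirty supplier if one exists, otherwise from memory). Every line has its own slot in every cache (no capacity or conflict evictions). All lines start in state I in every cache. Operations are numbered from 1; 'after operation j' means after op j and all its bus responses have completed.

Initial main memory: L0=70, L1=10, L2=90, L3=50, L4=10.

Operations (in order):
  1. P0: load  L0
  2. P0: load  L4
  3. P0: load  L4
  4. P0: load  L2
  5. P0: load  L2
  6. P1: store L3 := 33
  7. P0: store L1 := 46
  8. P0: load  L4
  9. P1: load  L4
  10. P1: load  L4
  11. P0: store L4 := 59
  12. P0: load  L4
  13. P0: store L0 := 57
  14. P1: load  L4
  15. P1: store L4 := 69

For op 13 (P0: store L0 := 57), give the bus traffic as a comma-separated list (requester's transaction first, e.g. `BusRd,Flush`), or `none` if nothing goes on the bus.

bus = none

step 1: P0: load  L0  ⟶  EI  (L0)  txn=BusRd  M[L0]=70
step 2: P0: load  L4  ⟶  EI  (L4)  txn=BusRd  M[L4]=10
step 3: P0: load  L4  ⟶  EI  (L4)  txn=∅  M[L4]=10
step 4: P0: load  L2  ⟶  EI  (L2)  txn=BusRd  M[L2]=90
step 5: P0: load  L2  ⟶  EI  (L2)  txn=∅  M[L2]=90
step 6: P1: store L3 := 33  ⟶  IM  (L3)  txn=BusRdX  M[L3]=50
step 7: P0: store L1 := 46  ⟶  MI  (L1)  txn=BusRdX  M[L1]=10
step 8: P0: load  L4  ⟶  EI  (L4)  txn=∅  M[L4]=10
step 9: P1: load  L4  ⟶  SS  (L4)  txn=BusRd  M[L4]=10
step 10: P1: load  L4  ⟶  SS  (L4)  txn=∅  M[L4]=10
step 11: P0: store L4 := 59  ⟶  MI  (L4)  txn=BusUpgr  M[L4]=10
step 12: P0: load  L4  ⟶  MI  (L4)  txn=∅  M[L4]=10
step 13: P0: store L0 := 57  ⟶  MI  (L0)  txn=∅  M[L0]=70
step 14: P1: load  L4  ⟶  SS  (L4)  txn=BusRd+Flush  M[L4]=59
step 15: P1: store L4 := 69  ⟶  IM  (L4)  txn=BusUpgr  M[L4]=59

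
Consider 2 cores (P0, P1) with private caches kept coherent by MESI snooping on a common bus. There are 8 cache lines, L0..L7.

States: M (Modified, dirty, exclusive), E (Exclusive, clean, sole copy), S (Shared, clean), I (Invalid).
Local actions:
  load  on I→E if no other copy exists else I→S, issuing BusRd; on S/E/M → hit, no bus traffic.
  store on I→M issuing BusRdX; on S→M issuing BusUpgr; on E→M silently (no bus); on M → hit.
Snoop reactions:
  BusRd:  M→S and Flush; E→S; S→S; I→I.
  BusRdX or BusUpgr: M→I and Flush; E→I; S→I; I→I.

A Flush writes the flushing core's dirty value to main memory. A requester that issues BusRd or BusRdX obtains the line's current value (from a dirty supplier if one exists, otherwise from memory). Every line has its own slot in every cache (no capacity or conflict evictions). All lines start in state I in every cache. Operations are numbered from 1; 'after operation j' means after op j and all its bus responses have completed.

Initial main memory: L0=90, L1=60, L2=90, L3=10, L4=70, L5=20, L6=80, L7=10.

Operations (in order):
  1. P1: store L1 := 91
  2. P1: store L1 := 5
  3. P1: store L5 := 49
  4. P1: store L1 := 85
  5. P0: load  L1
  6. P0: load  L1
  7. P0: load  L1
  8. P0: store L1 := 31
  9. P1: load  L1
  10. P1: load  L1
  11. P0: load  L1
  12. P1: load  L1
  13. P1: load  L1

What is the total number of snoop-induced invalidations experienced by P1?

step 1: P1: store L1 := 91  ⟶  IM  (L1)  txn=BusRdX  M[L1]=60
step 2: P1: store L1 := 5  ⟶  IM  (L1)  txn=∅  M[L1]=60
step 3: P1: store L5 := 49  ⟶  IM  (L5)  txn=BusRdX  M[L5]=20
step 4: P1: store L1 := 85  ⟶  IM  (L1)  txn=∅  M[L1]=60
step 5: P0: load  L1  ⟶  SS  (L1)  txn=BusRd+Flush  M[L1]=85
step 6: P0: load  L1  ⟶  SS  (L1)  txn=∅  M[L1]=85
step 7: P0: load  L1  ⟶  SS  (L1)  txn=∅  M[L1]=85
step 8: P0: store L1 := 31  ⟶  MI  (L1)  txn=BusUpgr  M[L1]=85
step 9: P1: load  L1  ⟶  SS  (L1)  txn=BusRd+Flush  M[L1]=31
step 10: P1: load  L1  ⟶  SS  (L1)  txn=∅  M[L1]=31
step 11: P0: load  L1  ⟶  SS  (L1)  txn=∅  M[L1]=31
step 12: P1: load  L1  ⟶  SS  (L1)  txn=∅  M[L1]=31
step 13: P1: load  L1  ⟶  SS  (L1)  txn=∅  M[L1]=31

invalidations = 1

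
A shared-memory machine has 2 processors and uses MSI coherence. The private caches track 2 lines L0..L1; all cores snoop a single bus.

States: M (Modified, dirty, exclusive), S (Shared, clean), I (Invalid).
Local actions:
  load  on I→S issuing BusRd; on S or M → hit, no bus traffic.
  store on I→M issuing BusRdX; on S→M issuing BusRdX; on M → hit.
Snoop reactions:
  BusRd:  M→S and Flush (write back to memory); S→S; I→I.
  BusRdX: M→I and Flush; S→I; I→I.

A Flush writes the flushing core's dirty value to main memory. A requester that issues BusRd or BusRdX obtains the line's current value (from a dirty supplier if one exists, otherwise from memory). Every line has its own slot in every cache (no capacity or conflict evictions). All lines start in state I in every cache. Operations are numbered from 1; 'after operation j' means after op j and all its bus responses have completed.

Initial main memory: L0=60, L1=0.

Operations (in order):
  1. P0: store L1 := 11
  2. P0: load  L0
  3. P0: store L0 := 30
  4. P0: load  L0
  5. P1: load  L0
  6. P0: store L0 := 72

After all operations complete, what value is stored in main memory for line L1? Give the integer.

memory[L1] = 0

1. P0: store L1 := 11  bus=[BusRdX]  L1: P0=M P1=I  mem[L1]=0
2. P0: load  L0  bus=[BusRd]  L0: P0=S P1=I  mem[L0]=60
3. P0: store L0 := 30  bus=[BusRdX]  L0: P0=M P1=I  mem[L0]=60
4. P0: load  L0  bus=[-]  L0: P0=M P1=I  mem[L0]=60
5. P1: load  L0  bus=[BusRd,Flush]  L0: P0=S P1=S  mem[L0]=30
6. P0: store L0 := 72  bus=[BusRdX]  L0: P0=M P1=I  mem[L0]=30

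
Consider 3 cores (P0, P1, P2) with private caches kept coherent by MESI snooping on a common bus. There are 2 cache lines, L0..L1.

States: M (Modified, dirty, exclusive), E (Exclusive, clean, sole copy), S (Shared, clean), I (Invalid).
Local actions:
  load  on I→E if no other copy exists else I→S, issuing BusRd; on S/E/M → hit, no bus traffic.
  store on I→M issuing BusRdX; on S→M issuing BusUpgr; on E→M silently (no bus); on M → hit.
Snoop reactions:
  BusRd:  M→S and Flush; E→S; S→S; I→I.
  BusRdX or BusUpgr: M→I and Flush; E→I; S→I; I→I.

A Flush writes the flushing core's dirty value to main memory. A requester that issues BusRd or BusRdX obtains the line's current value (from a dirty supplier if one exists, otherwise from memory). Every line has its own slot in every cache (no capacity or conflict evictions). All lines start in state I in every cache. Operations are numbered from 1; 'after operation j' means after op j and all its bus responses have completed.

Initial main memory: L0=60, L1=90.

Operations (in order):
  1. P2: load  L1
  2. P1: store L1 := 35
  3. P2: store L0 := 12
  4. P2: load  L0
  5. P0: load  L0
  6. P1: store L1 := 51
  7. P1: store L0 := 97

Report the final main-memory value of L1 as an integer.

memory[L1] = 90

step 1: P2: load  L1  ⟶  IIE  (L1)  txn=BusRd  M[L1]=90
step 2: P1: store L1 := 35  ⟶  IMI  (L1)  txn=BusRdX  M[L1]=90
step 3: P2: store L0 := 12  ⟶  IIM  (L0)  txn=BusRdX  M[L0]=60
step 4: P2: load  L0  ⟶  IIM  (L0)  txn=∅  M[L0]=60
step 5: P0: load  L0  ⟶  SIS  (L0)  txn=BusRd+Flush  M[L0]=12
step 6: P1: store L1 := 51  ⟶  IMI  (L1)  txn=∅  M[L1]=90
step 7: P1: store L0 := 97  ⟶  IMI  (L0)  txn=BusRdX  M[L0]=12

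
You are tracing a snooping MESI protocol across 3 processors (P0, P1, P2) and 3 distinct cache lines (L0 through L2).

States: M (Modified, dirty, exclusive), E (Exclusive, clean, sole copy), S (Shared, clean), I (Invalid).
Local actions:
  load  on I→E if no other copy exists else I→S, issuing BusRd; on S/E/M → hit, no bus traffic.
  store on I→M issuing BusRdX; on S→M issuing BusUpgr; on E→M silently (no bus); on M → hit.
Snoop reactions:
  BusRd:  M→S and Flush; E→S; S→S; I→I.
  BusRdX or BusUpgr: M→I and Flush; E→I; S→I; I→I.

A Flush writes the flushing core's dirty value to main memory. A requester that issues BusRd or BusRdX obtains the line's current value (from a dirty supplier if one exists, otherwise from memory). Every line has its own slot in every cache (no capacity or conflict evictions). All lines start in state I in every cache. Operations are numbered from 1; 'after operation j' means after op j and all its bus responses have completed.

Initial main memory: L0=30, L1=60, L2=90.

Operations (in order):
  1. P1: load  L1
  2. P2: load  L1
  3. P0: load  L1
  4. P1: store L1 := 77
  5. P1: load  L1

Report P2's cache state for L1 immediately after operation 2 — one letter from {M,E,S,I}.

step 1: P1: load  L1  ⟶  IEI  (L1)  txn=BusRd  M[L1]=60
step 2: P2: load  L1  ⟶  ISS  (L1)  txn=BusRd  M[L1]=60
step 3: P0: load  L1  ⟶  SSS  (L1)  txn=BusRd  M[L1]=60
step 4: P1: store L1 := 77  ⟶  IMI  (L1)  txn=BusUpgr  M[L1]=60
step 5: P1: load  L1  ⟶  IMI  (L1)  txn=∅  M[L1]=60

state = S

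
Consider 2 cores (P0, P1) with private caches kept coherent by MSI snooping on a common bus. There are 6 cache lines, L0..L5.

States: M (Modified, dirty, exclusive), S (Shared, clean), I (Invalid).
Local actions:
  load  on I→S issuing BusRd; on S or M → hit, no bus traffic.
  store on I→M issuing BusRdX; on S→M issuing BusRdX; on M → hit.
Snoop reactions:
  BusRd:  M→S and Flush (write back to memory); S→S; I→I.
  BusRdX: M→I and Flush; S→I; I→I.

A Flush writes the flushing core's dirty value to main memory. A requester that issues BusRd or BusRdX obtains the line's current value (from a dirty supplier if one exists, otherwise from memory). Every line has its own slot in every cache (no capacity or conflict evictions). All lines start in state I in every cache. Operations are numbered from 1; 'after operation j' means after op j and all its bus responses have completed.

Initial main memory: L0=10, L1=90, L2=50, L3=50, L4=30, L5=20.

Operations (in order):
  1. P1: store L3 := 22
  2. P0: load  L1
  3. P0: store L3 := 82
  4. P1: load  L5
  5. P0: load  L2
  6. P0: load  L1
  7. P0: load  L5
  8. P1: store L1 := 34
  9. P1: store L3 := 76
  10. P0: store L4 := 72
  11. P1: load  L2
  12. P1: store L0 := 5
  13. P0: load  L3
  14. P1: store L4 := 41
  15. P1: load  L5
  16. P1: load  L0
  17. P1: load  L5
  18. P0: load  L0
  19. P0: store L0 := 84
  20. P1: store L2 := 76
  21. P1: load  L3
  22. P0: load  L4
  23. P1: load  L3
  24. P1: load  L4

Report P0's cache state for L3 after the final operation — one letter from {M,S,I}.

1. P1: store L3 := 22  bus=[BusRdX]  L3: P0=I P1=M  mem[L3]=50
2. P0: load  L1  bus=[BusRd]  L1: P0=S P1=I  mem[L1]=90
3. P0: store L3 := 82  bus=[BusRdX,Flush]  L3: P0=M P1=I  mem[L3]=22
4. P1: load  L5  bus=[BusRd]  L5: P0=I P1=S  mem[L5]=20
5. P0: load  L2  bus=[BusRd]  L2: P0=S P1=I  mem[L2]=50
6. P0: load  L1  bus=[-]  L1: P0=S P1=I  mem[L1]=90
7. P0: load  L5  bus=[BusRd]  L5: P0=S P1=S  mem[L5]=20
8. P1: store L1 := 34  bus=[BusRdX]  L1: P0=I P1=M  mem[L1]=90
9. P1: store L3 := 76  bus=[BusRdX,Flush]  L3: P0=I P1=M  mem[L3]=82
10. P0: store L4 := 72  bus=[BusRdX]  L4: P0=M P1=I  mem[L4]=30
11. P1: load  L2  bus=[BusRd]  L2: P0=S P1=S  mem[L2]=50
12. P1: store L0 := 5  bus=[BusRdX]  L0: P0=I P1=M  mem[L0]=10
13. P0: load  L3  bus=[BusRd,Flush]  L3: P0=S P1=S  mem[L3]=76
14. P1: store L4 := 41  bus=[BusRdX,Flush]  L4: P0=I P1=M  mem[L4]=72
15. P1: load  L5  bus=[-]  L5: P0=S P1=S  mem[L5]=20
16. P1: load  L0  bus=[-]  L0: P0=I P1=M  mem[L0]=10
17. P1: load  L5  bus=[-]  L5: P0=S P1=S  mem[L5]=20
18. P0: load  L0  bus=[BusRd,Flush]  L0: P0=S P1=S  mem[L0]=5
19. P0: store L0 := 84  bus=[BusRdX]  L0: P0=M P1=I  mem[L0]=5
20. P1: store L2 := 76  bus=[BusRdX]  L2: P0=I P1=M  mem[L2]=50
21. P1: load  L3  bus=[-]  L3: P0=S P1=S  mem[L3]=76
22. P0: load  L4  bus=[BusRd,Flush]  L4: P0=S P1=S  mem[L4]=41
23. P1: load  L3  bus=[-]  L3: P0=S P1=S  mem[L3]=76
24. P1: load  L4  bus=[-]  L4: P0=S P1=S  mem[L4]=41

state = S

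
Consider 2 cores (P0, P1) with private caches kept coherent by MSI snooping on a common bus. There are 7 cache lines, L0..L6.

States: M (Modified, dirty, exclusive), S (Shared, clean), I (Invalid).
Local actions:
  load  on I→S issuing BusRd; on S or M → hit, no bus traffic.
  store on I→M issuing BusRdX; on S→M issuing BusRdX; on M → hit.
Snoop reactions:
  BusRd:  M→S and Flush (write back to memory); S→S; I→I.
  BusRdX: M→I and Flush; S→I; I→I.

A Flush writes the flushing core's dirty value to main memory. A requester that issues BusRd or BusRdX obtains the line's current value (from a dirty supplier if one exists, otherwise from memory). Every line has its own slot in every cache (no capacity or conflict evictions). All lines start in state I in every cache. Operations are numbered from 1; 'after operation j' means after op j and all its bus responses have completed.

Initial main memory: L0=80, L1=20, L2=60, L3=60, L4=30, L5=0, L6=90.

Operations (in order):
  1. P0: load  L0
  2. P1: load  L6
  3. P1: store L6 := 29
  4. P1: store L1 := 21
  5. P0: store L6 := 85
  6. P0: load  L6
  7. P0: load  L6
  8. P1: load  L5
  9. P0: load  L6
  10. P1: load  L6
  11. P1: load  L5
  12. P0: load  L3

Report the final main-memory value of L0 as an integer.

memory[L0] = 80

  op1 P0: load  L0 → S/I on L0; bus BusRd; mem=80
  op2 P1: load  L6 → I/S on L6; bus BusRd; mem=90
  op3 P1: store L6 := 29 → I/M on L6; bus BusRdX; mem=90
  op4 P1: store L1 := 21 → I/M on L1; bus BusRdX; mem=20
  op5 P0: store L6 := 85 → M/I on L6; bus BusRdX Flush; mem=29
  op6 P0: load  L6 → M/I on L6; bus (none); mem=29
  op7 P0: load  L6 → M/I on L6; bus (none); mem=29
  op8 P1: load  L5 → I/S on L5; bus BusRd; mem=0
  op9 P0: load  L6 → M/I on L6; bus (none); mem=29
  op10 P1: load  L6 → S/S on L6; bus BusRd Flush; mem=85
  op11 P1: load  L5 → I/S on L5; bus (none); mem=0
  op12 P0: load  L3 → S/I on L3; bus BusRd; mem=60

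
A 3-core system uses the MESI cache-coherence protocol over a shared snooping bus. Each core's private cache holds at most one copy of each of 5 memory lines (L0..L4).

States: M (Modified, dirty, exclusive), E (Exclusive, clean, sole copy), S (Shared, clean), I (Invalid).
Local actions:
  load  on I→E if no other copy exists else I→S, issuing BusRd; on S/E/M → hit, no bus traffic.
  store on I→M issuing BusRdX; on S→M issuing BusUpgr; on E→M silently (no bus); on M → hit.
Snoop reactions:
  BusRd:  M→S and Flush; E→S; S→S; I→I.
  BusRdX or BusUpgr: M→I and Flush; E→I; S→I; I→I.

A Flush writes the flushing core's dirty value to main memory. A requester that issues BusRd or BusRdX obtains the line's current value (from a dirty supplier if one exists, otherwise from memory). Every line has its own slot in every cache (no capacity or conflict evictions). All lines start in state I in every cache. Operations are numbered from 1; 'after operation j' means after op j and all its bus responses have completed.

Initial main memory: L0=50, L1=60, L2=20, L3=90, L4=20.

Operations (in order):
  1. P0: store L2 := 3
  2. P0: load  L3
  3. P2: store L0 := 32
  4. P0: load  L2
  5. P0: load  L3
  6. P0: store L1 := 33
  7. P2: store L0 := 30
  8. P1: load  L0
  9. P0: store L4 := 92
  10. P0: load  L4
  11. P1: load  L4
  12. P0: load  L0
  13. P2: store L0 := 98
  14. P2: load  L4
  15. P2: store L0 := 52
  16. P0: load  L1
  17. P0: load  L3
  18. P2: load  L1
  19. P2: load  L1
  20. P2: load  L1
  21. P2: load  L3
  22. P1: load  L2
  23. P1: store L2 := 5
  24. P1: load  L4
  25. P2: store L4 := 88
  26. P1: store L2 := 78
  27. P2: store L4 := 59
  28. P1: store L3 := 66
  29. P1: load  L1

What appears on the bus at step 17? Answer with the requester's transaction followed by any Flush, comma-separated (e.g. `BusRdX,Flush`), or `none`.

bus = none

  op1 P0: store L2 := 3 → M/I/I on L2; bus BusRdX; mem=20
  op2 P0: load  L3 → E/I/I on L3; bus BusRd; mem=90
  op3 P2: store L0 := 32 → I/I/M on L0; bus BusRdX; mem=50
  op4 P0: load  L2 → M/I/I on L2; bus (none); mem=20
  op5 P0: load  L3 → E/I/I on L3; bus (none); mem=90
  op6 P0: store L1 := 33 → M/I/I on L1; bus BusRdX; mem=60
  op7 P2: store L0 := 30 → I/I/M on L0; bus (none); mem=50
  op8 P1: load  L0 → I/S/S on L0; bus BusRd Flush; mem=30
  op9 P0: store L4 := 92 → M/I/I on L4; bus BusRdX; mem=20
  op10 P0: load  L4 → M/I/I on L4; bus (none); mem=20
  op11 P1: load  L4 → S/S/I on L4; bus BusRd Flush; mem=92
  op12 P0: load  L0 → S/S/S on L0; bus BusRd; mem=30
  op13 P2: store L0 := 98 → I/I/M on L0; bus BusUpgr; mem=30
  op14 P2: load  L4 → S/S/S on L4; bus BusRd; mem=92
  op15 P2: store L0 := 52 → I/I/M on L0; bus (none); mem=30
  op16 P0: load  L1 → M/I/I on L1; bus (none); mem=60
  op17 P0: load  L3 → E/I/I on L3; bus (none); mem=90
  op18 P2: load  L1 → S/I/S on L1; bus BusRd Flush; mem=33
  op19 P2: load  L1 → S/I/S on L1; bus (none); mem=33
  op20 P2: load  L1 → S/I/S on L1; bus (none); mem=33
  op21 P2: load  L3 → S/I/S on L3; bus BusRd; mem=90
  op22 P1: load  L2 → S/S/I on L2; bus BusRd Flush; mem=3
  op23 P1: store L2 := 5 → I/M/I on L2; bus BusUpgr; mem=3
  op24 P1: load  L4 → S/S/S on L4; bus (none); mem=92
  op25 P2: store L4 := 88 → I/I/M on L4; bus BusUpgr; mem=92
  op26 P1: store L2 := 78 → I/M/I on L2; bus (none); mem=3
  op27 P2: store L4 := 59 → I/I/M on L4; bus (none); mem=92
  op28 P1: store L3 := 66 → I/M/I on L3; bus BusRdX; mem=90
  op29 P1: load  L1 → S/S/S on L1; bus BusRd; mem=33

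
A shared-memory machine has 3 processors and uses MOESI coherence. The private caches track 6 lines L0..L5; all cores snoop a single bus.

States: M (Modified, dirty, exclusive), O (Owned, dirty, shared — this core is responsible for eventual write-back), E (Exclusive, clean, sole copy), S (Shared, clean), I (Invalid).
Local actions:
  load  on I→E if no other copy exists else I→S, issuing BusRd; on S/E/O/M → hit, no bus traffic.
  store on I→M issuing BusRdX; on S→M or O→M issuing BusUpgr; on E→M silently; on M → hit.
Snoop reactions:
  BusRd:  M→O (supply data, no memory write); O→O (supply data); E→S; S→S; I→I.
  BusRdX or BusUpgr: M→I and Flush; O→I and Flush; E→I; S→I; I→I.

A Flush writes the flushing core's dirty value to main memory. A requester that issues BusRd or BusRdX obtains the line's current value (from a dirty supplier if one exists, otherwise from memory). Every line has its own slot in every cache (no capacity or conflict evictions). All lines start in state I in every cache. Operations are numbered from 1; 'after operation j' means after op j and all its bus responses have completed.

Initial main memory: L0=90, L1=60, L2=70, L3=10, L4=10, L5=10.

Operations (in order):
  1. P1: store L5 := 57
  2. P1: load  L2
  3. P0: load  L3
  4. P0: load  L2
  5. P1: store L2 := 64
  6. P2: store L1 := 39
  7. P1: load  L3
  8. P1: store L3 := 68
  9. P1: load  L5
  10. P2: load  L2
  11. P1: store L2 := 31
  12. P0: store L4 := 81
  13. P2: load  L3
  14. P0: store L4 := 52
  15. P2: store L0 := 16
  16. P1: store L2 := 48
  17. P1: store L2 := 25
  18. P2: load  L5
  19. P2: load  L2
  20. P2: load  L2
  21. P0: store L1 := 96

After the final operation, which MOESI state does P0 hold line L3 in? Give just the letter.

state = I

  op1 P1: store L5 := 57 → I/M/I on L5; bus BusRdX; mem=10
  op2 P1: load  L2 → I/E/I on L2; bus BusRd; mem=70
  op3 P0: load  L3 → E/I/I on L3; bus BusRd; mem=10
  op4 P0: load  L2 → S/S/I on L2; bus BusRd; mem=70
  op5 P1: store L2 := 64 → I/M/I on L2; bus BusUpgr; mem=70
  op6 P2: store L1 := 39 → I/I/M on L1; bus BusRdX; mem=60
  op7 P1: load  L3 → S/S/I on L3; bus BusRd; mem=10
  op8 P1: store L3 := 68 → I/M/I on L3; bus BusUpgr; mem=10
  op9 P1: load  L5 → I/M/I on L5; bus (none); mem=10
  op10 P2: load  L2 → I/O/S on L2; bus BusRd; mem=70
  op11 P1: store L2 := 31 → I/M/I on L2; bus BusUpgr; mem=70
  op12 P0: store L4 := 81 → M/I/I on L4; bus BusRdX; mem=10
  op13 P2: load  L3 → I/O/S on L3; bus BusRd; mem=10
  op14 P0: store L4 := 52 → M/I/I on L4; bus (none); mem=10
  op15 P2: store L0 := 16 → I/I/M on L0; bus BusRdX; mem=90
  op16 P1: store L2 := 48 → I/M/I on L2; bus (none); mem=70
  op17 P1: store L2 := 25 → I/M/I on L2; bus (none); mem=70
  op18 P2: load  L5 → I/O/S on L5; bus BusRd; mem=10
  op19 P2: load  L2 → I/O/S on L2; bus BusRd; mem=70
  op20 P2: load  L2 → I/O/S on L2; bus (none); mem=70
  op21 P0: store L1 := 96 → M/I/I on L1; bus BusRdX Flush; mem=39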